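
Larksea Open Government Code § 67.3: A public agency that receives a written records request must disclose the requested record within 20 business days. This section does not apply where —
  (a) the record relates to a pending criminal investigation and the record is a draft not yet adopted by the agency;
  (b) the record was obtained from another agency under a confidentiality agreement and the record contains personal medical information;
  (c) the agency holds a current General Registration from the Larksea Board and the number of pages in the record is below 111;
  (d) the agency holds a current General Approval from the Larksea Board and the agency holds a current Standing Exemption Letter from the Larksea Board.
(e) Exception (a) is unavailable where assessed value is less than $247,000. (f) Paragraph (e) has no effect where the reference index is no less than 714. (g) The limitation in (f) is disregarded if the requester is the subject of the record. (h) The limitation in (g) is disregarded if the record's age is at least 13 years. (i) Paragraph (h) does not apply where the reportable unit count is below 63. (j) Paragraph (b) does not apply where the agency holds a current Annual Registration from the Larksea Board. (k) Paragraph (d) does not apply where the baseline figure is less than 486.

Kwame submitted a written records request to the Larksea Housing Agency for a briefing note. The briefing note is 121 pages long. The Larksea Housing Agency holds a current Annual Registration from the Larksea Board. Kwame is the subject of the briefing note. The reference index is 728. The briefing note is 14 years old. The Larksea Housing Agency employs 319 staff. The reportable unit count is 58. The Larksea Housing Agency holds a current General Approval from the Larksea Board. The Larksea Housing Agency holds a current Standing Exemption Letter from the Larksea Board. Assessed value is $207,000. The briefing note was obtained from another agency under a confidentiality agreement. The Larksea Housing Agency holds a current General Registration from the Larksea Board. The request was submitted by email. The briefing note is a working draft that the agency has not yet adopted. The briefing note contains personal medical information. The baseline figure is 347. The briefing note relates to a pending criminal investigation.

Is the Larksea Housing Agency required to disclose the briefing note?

Exception (a)'s conditions are all satisfied: the briefing note relates to a pending investigation; the briefing note is an unadopted draft. Turning to paragraphs (e)–(i): (e) is triggered — assessed value is $207,000, less than the $247,000 limit. (f) would limit (e) — the reference index is 728, meeting the 714 threshold — but (g) sets (f) aside: (g) is triggered — Kwame is the subject of the briefing note. (h) would limit (g) — the record's age is 14 years, meeting the 13 years threshold — but (i) sets (h) aside: (i) operates against (h): the reportable unit count is 58, below the 63 limit. (a) is therefore removed.
Exception (b): the briefing note was obtained under a confidentiality agreement; the briefing note contains personal medical information — every condition holds. But applying paragraph (j): (j) is engaged — a current Annual Registration is held. (b) is therefore removed.
Exception (c) fails — the number of pages in the record is 121, not below 111.
All of (d)'s requirements are met (a current General Approval is held; a current Standing Exemption Letter is held). However, paragraph (k) must be considered: (k) is engaged — the baseline figure is 347, less than the 486 limit. So (d) is unavailable.
No exception is made out. the Larksea Housing Agency falls within the general rule.

Yes — the Larksea Housing Agency must disclose the briefing note.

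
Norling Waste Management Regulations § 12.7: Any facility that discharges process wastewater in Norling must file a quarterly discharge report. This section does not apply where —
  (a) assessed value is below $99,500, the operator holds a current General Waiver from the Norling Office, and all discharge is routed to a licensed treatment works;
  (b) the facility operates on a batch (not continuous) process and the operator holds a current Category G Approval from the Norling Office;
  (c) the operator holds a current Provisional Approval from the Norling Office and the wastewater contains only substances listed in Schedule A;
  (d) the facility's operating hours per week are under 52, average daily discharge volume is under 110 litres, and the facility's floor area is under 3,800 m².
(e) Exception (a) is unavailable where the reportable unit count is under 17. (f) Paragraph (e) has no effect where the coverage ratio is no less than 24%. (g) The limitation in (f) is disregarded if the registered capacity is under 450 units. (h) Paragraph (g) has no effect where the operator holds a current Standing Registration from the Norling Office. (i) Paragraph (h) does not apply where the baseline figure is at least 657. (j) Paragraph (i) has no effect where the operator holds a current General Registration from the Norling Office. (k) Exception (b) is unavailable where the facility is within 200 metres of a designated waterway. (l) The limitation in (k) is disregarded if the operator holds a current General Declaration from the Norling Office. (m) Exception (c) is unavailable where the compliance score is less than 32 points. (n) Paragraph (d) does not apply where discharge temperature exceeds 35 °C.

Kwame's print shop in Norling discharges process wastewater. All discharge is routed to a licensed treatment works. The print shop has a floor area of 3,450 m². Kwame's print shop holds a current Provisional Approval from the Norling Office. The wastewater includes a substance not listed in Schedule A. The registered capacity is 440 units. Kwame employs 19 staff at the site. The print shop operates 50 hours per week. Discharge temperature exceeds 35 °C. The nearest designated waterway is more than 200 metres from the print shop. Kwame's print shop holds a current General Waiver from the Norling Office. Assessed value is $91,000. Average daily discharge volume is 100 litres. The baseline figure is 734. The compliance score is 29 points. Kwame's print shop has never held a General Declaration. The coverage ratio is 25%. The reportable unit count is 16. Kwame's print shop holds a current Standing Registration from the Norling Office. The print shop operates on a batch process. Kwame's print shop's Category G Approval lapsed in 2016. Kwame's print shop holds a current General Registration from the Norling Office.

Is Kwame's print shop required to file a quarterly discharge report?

Exception (a)'s conditions are all satisfied: assessed value is $91,000, below the $99,500 limit; a current General Waiver is held; discharge is routed to a licensed treatment works. Applying paragraphs (e)–(j): (e) would limit (a) — the reportable unit count is 16, under the 17 limit — but (f) sets (e) aside: (f) applies — the coverage ratio is 25%, meeting the 24% threshold. (g) is triggered (the registered capacity is 440 units, under the 450 units limit), but is overridden by (h): (h) operates — a current Standing Registration is held. (i) applies (the baseline figure is 734, meeting the 657 threshold), but is displaced by (j): (j) operates against (i): a current General Registration is held. Exception (a) stands.
Exception (b) does not apply: no current Category G Approval is held.
Exception (c) does not apply: the wastewater includes a non-Schedule-A substance.
All of (d)'s requirements are met (the facility's operating hours per week are 50, under the 52 limit; average daily discharge volume is 100 litres, under the 110 litres limit; the facility's floor area is 3,450 m², under the 3,800 m² limit). But: (n) is triggered — discharge temperature exceeds 35 °C. So (d) is unavailable.

No — exception (a) applies; Kwame's print shop is not required to file a quarterly discharge report.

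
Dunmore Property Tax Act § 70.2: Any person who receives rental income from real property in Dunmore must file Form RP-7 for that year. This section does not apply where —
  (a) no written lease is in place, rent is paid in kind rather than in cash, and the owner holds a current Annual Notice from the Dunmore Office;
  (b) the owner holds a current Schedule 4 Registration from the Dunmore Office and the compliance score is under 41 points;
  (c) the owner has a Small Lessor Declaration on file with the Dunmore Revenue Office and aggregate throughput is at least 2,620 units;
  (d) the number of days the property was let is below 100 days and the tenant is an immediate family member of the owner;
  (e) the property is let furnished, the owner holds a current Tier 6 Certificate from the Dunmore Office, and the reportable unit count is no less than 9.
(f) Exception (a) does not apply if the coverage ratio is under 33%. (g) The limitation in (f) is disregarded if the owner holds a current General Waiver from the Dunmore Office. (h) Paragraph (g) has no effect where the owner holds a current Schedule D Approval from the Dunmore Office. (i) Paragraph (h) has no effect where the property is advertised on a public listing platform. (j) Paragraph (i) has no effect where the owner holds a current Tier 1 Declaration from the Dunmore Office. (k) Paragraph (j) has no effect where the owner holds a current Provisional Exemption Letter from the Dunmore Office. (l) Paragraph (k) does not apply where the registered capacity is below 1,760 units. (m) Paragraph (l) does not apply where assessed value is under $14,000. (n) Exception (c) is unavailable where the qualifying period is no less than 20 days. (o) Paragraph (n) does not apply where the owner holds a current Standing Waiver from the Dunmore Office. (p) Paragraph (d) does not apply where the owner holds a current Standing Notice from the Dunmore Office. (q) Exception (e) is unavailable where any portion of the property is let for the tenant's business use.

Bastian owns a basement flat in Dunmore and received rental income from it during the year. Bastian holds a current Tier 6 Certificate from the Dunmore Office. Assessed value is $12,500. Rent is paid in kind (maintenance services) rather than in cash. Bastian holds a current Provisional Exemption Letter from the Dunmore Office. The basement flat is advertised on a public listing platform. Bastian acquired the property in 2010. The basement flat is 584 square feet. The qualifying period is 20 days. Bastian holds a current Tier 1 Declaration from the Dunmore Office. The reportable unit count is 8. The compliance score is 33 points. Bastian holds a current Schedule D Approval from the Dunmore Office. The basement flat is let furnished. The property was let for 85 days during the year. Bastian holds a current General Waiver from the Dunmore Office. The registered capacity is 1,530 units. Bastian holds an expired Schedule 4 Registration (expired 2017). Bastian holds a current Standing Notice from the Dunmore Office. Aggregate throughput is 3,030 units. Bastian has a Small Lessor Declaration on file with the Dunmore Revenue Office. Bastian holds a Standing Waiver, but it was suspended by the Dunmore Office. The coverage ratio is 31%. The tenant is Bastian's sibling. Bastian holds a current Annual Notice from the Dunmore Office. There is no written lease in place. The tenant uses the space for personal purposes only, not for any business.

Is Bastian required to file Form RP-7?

No — exception (a) applies; Bastian is not required to file Form RP-7.

Exception (a): there is no written lease; rent is paid in kind; a current Annual Notice is held — every condition holds. Under paragraphs (f)–(m): (f) would limit (a) — the coverage ratio is 31%, under the 33% limit — but (g) sets (f) aside: (g) is triggered — a current General Waiver is held. (h) operates (a current Schedule D Approval is held), but is set aside by (i): (i) is engaged — the property is publicly advertised. (j) applies (a current Tier 1 Declaration is held), but is overridden by (k): (k) operates — a current Provisional Exemption Letter is held. (l) would limit (k) — the registered capacity is 1,530 units, below the 1,760 units limit — but (m) sets (l) aside: (m) operates against (l): assessed value is $12,500, under the $14,000 limit. (a) remains available.
Exception (b) requires that the owner holds a current Schedule 4 Registration from the Dunmore Office; but no current Schedule 4 Registration is held, so (b) is unavailable.
All of (c)'s requirements are met (a Small Lessor Declaration is on file; aggregate throughput is 3,030 units, meeting the 2,620 units threshold). But applying paragraphs (n)–(o): (n) operates against (c): the qualifying period is 20 days, meeting the 20 days threshold. (o) is not engaged (the Standing Waiver is not current), so (n) stands. Exception (c) does not apply.
All of (d)'s requirements are met (the number of days the property was let is 85 days, below the 100 days limit; the tenant is an immediate family member). However, paragraph (p) must be considered: (p) applies — a current Standing Notice is held. So (d) is unavailable.
Exception (e) fails — the reportable unit count is 8, short of 9.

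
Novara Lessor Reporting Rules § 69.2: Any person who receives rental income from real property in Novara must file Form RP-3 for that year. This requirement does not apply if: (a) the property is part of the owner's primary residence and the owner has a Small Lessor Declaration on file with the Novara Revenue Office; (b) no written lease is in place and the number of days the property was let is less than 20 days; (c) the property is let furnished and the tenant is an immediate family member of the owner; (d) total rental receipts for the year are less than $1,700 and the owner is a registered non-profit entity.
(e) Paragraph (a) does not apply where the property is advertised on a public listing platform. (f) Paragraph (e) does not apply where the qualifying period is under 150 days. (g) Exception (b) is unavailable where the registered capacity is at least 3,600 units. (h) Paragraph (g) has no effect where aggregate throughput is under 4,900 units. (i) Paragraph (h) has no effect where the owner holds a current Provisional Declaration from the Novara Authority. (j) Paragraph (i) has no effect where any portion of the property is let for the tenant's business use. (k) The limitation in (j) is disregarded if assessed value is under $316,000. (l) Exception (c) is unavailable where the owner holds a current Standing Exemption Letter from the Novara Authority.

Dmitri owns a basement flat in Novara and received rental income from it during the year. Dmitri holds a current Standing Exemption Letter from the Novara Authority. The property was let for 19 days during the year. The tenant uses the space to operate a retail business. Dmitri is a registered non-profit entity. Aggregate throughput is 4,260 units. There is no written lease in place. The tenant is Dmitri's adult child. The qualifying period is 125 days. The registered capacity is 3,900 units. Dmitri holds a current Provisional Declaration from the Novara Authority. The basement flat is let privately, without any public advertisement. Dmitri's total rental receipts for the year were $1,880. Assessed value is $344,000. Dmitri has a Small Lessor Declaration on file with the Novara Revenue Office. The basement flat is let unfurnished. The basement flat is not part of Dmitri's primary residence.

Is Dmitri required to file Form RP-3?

No — exception (b) applies; Dmitri is not required to file Form RP-3.

Exception (a) does not apply: the basement flat is not part of the primary residence.
Exception (b): there is no written lease; the number of days the property was let is 19 days, less than the 20 days limit — every condition holds. Considering the limiting provisions: (g) applies (the registered capacity is 3,900 units, meeting the 3,600 units threshold), but is itself disapplied by (h): (h) applies — aggregate throughput is 4,260 units, under the 4,900 units limit. (i) operates (a current Provisional Declaration is held), but yields to (j): (j) is triggered — the space is let for business use. (k), which would lift (j), does not operate here — assessed value is $344,000, not under $316,000. (b) remains available.
Exception (c) fails — the property is let unfurnished.
Exception (d) does not apply: total rental receipts for the year are $1,880, not less than $1,700.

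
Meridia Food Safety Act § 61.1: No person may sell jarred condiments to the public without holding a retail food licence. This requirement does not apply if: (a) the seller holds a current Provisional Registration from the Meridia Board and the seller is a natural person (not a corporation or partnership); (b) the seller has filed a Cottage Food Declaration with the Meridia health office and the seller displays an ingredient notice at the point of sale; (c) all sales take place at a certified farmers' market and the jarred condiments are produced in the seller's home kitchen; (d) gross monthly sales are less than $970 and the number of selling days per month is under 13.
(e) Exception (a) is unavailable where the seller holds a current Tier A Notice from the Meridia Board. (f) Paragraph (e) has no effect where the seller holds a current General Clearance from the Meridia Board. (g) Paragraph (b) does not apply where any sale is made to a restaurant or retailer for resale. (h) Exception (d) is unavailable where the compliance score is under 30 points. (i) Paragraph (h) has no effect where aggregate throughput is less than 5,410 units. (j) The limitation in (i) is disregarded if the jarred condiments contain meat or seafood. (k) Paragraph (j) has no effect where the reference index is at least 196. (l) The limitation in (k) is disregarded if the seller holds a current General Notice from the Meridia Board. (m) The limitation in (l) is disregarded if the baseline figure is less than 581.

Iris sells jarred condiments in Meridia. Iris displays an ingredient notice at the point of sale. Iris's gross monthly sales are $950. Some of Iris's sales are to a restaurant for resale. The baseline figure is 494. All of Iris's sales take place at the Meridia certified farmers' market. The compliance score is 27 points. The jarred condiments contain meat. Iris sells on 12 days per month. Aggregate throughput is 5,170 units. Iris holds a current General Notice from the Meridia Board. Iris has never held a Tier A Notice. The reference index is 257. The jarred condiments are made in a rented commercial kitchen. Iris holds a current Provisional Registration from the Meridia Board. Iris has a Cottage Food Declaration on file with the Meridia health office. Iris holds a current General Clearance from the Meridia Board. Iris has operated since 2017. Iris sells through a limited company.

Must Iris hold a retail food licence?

Exception (a) requires that the seller is a natural person (not a corporation or partnership); but the seller operates through a limited company, so (a) is unavailable.
Exception (b) is satisfied on its face — a Cottage Food Declaration is on file; an ingredient notice is displayed. But applying paragraph (g): (g) is triggered — some sales are to a restaurant for resale. So (b) is unavailable.
Exception (c) fails — the jarred condiments are made in a commercial kitchen, not a home kitchen.
Exception (d) is satisfied on its face — gross monthly sales are $950, less than the $970 limit; the number of selling days per month is 12, under the 13 limit. Applying paragraphs (h)–(m): (h) is triggered (the compliance score is 27 points, under the 30 points limit), but yields to (i): (i) operates — aggregate throughput is 5,170 units, less than the 5,410 units limit. (j) would limit (i) — the jarred condiments contain meat — but (k) sets (j) aside: (k) operates against (j): the reference index is 257, meeting the 196 threshold. (l) applies (a current General Notice is held), but is set aside by (m): (m) operates — the baseline figure is 494, less than the 581 limit. (d) remains available.

No — exception (d) applies; Iris is not required to hold a retail food licence.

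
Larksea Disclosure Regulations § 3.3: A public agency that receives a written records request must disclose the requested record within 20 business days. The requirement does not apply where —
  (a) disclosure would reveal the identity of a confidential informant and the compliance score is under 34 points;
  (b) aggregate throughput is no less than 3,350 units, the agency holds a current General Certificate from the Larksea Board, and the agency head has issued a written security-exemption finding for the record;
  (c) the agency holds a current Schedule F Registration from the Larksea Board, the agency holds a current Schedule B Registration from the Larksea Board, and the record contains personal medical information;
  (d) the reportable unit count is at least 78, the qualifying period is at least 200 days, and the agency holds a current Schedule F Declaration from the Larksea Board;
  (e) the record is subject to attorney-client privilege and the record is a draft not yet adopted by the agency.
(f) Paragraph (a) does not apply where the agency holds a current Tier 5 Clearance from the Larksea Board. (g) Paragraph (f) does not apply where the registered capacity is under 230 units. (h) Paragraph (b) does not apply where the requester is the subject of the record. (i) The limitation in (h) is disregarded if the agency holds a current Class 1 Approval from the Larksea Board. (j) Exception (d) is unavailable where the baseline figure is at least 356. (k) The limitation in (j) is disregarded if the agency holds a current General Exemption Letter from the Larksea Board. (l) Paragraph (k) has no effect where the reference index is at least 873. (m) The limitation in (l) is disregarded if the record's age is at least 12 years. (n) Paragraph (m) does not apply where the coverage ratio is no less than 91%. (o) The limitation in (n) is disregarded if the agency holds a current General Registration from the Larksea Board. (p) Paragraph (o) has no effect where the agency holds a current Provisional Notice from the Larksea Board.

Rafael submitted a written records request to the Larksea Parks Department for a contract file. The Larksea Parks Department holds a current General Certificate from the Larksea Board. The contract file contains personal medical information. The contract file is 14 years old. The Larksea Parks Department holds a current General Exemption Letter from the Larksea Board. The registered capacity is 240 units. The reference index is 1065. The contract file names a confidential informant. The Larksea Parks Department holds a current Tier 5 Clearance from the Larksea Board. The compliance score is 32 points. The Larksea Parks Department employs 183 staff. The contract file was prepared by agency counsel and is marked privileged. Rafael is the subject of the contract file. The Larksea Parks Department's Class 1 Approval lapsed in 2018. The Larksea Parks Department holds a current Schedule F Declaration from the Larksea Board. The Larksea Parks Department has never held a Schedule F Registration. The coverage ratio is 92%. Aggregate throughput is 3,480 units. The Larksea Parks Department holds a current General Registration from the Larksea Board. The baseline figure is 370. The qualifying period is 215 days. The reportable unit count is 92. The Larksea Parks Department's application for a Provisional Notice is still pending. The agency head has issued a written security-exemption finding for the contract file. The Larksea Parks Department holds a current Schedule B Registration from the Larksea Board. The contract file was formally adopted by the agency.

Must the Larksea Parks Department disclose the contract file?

No — exception (d) applies; the Larksea Parks Department is not required to disclose the contract file.

Exception (a): the contract file names a confidential informant; the compliance score is 32 points, under the 34 points limit — every condition holds. Turning to paragraphs (f)–(g): (f) is engaged — a current Tier 5 Clearance is held. (g), which would lift (f), is not engaged — the registered capacity is 240 units, not under 230 units. Exception (a) does not apply.
Exception (b) is satisfied on its face — aggregate throughput is 3,480 units, meeting the 3,350 units threshold; a current General Certificate is held; a written security-exemption finding has been issued. But applying paragraphs (h)–(i): (h) applies — Rafael is the subject of the contract file. (i), which would lift (h), does not operate here — there is no Class 1 Approval in force. So (b) is unavailable.
Exception (c) does not apply: the Schedule F Registration is not current.
Exception (d) is satisfied on its face — the reportable unit count is 92, meeting the 78 threshold; the qualifying period is 215 days, meeting the 200 days threshold; a current Schedule F Declaration is held. Applying paragraphs (j)–(p): (j) applies (the baseline figure is 370, meeting the 356 threshold), but yields to (k): (k) operates — a current General Exemption Letter is held. (l) would limit (k) — the reference index is 1,065, meeting the 873 threshold — but (m) sets (l) aside: (m) operates — the record's age is 14 years, meeting the 12 years threshold. (n) is triggered (the coverage ratio is 92%, meeting the 91% threshold), but yields to (o): (o) is triggered — a current General Registration is held. (p), which would lift (o), is inapplicable — no current Provisional Notice is held. (d) remains available.
Exception (e) fails — the contract file has been formally adopted.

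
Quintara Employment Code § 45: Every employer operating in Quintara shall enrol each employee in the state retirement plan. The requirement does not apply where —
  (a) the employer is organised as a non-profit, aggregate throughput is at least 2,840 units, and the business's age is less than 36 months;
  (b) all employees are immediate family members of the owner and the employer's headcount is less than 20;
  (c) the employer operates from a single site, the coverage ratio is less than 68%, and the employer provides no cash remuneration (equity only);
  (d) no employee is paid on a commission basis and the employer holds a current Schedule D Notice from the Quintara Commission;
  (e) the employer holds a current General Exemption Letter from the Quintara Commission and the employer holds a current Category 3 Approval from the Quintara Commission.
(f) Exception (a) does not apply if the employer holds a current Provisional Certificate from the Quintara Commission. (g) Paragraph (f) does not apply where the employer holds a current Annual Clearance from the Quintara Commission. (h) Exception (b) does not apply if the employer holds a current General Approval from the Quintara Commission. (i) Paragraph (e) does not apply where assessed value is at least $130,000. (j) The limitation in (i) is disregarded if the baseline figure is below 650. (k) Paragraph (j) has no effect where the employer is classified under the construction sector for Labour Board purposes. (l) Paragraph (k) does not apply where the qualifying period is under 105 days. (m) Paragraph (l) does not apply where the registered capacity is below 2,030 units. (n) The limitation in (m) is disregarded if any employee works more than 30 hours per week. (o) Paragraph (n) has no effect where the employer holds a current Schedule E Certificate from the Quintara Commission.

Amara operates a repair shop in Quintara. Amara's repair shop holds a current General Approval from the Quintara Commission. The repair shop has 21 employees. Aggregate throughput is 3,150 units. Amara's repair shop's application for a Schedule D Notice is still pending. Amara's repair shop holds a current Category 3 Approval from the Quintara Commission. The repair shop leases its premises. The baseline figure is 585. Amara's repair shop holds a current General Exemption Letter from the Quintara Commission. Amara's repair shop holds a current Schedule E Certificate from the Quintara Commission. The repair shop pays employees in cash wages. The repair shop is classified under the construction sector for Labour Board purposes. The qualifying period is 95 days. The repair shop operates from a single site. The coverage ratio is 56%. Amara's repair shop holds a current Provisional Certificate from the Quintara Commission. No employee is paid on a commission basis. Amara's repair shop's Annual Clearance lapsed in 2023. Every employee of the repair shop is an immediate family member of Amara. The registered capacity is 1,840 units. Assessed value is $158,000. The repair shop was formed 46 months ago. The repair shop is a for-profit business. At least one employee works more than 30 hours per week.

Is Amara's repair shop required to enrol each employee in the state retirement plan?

Exception (a) fails — the employer is for-profit.
Exception (b) requires that the employer's headcount is less than 20; but the employer's headcount is 21, not less than 20, so (b) is unavailable.
Exception (c) fails — employees are paid cash wages.
Exception (d) requires that the employer holds a current Schedule D Notice from the Quintara Commission; but the Schedule D Notice is not current, so (d) is unavailable.
Exception (e) is satisfied on its face — a current General Exemption Letter is held; a current Category 3 Approval is held. But applying paragraphs (i)–(o): (i) operates against (e): assessed value is $158,000, meeting the $130,000 threshold. (j) would limit (i) — the baseline figure is 585, below the 650 limit — but (k) sets (j) aside: (k) operates against (j): the repair shop is classified under the construction sector. (l) is engaged (the qualifying period is 95 days, under the 105 days limit), but is overridden by (m): (m) operates against (l): the registered capacity is 1,840 units, below the 2,030 units limit. (n) would limit (m) — at least one employee exceeds 30 hours/week — but (o) sets (n) aside: (o) is triggered — a current Schedule E Certificate is held. Exception (e) does not apply.
None of the exceptions is available; § 45 applies in full.

Yes — Amara's repair shop must enrol each employee in the state retirement plan.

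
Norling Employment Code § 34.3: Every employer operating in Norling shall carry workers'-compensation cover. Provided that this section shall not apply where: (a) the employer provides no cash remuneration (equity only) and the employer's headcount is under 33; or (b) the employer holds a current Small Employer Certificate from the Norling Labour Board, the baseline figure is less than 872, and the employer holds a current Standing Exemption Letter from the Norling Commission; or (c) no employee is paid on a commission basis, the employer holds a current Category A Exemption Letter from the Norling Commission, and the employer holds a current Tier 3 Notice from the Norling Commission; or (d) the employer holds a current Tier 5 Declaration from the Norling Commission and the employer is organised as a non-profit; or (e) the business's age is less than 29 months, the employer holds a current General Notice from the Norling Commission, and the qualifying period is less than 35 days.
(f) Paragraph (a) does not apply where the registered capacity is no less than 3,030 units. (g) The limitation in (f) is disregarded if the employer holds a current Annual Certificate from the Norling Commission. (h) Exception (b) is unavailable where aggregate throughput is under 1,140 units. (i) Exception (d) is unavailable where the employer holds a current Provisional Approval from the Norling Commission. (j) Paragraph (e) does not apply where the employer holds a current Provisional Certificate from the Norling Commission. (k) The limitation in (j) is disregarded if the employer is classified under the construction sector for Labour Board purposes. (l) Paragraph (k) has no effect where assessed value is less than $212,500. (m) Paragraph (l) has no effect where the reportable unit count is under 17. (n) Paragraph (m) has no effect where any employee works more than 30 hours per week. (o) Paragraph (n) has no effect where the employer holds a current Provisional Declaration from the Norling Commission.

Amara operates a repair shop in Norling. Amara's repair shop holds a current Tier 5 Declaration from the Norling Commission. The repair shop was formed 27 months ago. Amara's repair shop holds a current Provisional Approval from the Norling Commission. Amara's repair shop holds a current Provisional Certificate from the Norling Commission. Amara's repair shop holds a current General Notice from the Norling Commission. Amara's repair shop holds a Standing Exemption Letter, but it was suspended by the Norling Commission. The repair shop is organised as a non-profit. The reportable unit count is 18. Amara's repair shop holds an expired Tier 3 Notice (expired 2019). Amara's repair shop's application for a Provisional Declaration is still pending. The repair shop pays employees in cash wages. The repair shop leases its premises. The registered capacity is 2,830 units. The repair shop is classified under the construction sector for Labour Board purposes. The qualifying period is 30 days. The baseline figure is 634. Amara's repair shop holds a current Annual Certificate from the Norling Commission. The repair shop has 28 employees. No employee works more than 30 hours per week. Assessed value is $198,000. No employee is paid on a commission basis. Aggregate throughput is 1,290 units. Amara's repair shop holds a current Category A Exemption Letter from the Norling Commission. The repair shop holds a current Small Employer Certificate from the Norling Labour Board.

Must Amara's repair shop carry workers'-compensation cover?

Exception (a) fails — employees are paid cash wages.
Exception (b) fails — no current Standing Exemption Letter is held.
Exception (c) does not apply: there is no Tier 3 Notice in force.
Exception (d): a current Tier 5 Declaration is held; the employer is a non-profit — every condition holds. But applying paragraph (i): (i) operates — a current Provisional Approval is held. So (d) is unavailable.
Exception (e): the business's age is 27 months, less than the 29 months limit; a current General Notice is held; the qualifying period is 30 days, less than the 35 days limit — every condition holds. But: (j) is triggered — a current Provisional Certificate is held. (k) is triggered (the repair shop is classified under the construction sector), but is overridden by (l): (l) is engaged — assessed value is $198,000, less than the $212,500 limit. (m) is not engaged (the reportable unit count is 18, not under 17), so (l) stands. So (e) is unavailable.
No exception displaces § 34.3.

Yes — Amara's repair shop must carry workers'-compensation cover.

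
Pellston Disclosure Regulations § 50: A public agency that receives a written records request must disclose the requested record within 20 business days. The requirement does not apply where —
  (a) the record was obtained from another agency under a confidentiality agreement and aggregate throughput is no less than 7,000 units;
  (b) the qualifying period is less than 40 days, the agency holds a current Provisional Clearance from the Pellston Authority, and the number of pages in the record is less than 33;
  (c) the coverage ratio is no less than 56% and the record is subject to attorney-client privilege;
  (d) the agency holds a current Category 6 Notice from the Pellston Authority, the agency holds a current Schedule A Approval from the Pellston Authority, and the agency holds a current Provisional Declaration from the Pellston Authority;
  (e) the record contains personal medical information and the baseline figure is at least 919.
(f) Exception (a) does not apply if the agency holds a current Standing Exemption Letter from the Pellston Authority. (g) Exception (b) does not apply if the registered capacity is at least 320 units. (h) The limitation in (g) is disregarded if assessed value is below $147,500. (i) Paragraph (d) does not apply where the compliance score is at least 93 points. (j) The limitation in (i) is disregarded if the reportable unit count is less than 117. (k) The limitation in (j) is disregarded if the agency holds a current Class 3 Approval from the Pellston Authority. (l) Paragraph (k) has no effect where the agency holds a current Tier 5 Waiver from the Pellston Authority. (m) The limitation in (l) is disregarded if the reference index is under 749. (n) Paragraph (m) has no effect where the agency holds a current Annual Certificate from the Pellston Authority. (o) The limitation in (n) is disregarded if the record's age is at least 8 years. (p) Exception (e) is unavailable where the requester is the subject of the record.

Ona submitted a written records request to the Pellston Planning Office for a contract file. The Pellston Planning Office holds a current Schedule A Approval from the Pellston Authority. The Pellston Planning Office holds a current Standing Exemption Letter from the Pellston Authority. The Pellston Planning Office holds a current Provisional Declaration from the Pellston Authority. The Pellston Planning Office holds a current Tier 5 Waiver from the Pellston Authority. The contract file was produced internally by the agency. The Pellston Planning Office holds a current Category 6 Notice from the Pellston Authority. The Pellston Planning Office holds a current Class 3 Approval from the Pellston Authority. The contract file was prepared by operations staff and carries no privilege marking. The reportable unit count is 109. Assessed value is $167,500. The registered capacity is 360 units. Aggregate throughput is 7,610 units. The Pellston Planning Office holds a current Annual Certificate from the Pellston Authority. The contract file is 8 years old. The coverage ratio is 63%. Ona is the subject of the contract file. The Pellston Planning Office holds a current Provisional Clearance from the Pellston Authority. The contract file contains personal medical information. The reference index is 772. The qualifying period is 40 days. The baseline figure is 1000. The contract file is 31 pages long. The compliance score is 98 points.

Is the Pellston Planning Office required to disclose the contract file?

Exception (a) fails — the contract file was produced internally.
Exception (b) requires that the qualifying period is less than 40 days; but the qualifying period is 40 days, not less than 40 days, so (b) is unavailable.
Exception (c) fails — the contract file carries no privilege marking.
Exception (d): a current Category 6 Notice is held; a current Schedule A Approval is held; a current Provisional Declaration is held — every condition holds. Applying paragraphs (i)–(o): (i) applies (the compliance score is 98 points, meeting the 93 points threshold), but yields to (j): (j) is triggered — the reportable unit count is 109, less than the 117 limit. (k) operates (a current Class 3 Approval is held), but is set aside by (l): (l) applies — a current Tier 5 Waiver is held. (m) does not operate here (the reference index is 772, not under 749), so (l) stands. Exception (d) stands.
Exception (e) is satisfied on its face — the contract file contains personal medical information; the baseline figure is 1,000, meeting the 919 threshold. Turning to paragraph (p): (p) operates — Ona is the subject of the contract file. (e) is therefore removed.

No — exception (d) applies; the Pellston Planning Office is not required to disclose the contract file.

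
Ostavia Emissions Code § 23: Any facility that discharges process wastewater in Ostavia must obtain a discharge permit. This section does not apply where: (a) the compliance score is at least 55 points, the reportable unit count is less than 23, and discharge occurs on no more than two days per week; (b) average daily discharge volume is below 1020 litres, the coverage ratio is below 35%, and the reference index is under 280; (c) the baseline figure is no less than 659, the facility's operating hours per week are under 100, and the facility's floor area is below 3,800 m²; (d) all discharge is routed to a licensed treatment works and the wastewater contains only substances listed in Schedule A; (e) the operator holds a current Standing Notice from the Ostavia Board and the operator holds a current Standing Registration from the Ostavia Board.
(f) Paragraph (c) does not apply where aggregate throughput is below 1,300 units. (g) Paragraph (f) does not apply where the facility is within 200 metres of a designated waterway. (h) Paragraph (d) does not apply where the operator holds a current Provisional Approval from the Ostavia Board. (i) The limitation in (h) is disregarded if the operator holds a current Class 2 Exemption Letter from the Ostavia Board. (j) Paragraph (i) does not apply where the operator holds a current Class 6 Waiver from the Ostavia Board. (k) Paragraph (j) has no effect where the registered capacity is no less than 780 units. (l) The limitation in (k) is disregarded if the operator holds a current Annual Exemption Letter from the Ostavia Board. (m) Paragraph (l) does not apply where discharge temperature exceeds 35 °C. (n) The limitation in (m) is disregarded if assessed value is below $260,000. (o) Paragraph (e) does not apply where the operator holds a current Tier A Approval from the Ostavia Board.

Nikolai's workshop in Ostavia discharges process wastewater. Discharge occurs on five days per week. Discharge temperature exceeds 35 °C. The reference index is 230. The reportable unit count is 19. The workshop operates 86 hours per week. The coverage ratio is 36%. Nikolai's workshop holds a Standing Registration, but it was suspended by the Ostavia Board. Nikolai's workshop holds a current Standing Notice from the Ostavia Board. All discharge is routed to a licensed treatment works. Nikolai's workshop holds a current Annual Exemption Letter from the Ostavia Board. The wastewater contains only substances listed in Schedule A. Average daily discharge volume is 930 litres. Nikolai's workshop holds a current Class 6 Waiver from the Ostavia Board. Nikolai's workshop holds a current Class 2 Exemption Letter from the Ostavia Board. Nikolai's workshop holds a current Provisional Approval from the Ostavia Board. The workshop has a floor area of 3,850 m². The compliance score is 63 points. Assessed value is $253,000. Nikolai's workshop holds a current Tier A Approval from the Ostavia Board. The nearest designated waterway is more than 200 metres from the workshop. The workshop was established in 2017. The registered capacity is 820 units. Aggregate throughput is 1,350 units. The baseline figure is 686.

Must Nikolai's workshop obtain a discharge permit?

Yes — Nikolai's workshop must obtain a discharge permit.

Exception (a) fails — discharge occurs on five days per week.
Exception (b) fails — the coverage ratio is 36%, not below 35%.
Exception (c) does not apply: the facility's floor area is 3,850 m², not below 3,800 m².
Exception (d) is satisfied on its face — discharge is routed to a licensed treatment works; the wastewater is Schedule-A-only. But applying paragraphs (h)–(n): (h) is engaged — a current Provisional Approval is held. (i) would limit (h) — a current Class 2 Exemption Letter is held — but (j) sets (i) aside: (j) operates — a current Class 6 Waiver is held. (k) would limit (j) — the registered capacity is 820 units, meeting the 780 units threshold — but (l) sets (k) aside: (l) operates against (k): a current Annual Exemption Letter is held. (m) operates (discharge temperature exceeds 35 °C), but is set aside by (n): (n) applies — assessed value is $253,000, below the $260,000 limit. Exception (d) does not apply.
Exception (e) does not apply: the Standing Registration is not current.
No exception displaces § 23.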